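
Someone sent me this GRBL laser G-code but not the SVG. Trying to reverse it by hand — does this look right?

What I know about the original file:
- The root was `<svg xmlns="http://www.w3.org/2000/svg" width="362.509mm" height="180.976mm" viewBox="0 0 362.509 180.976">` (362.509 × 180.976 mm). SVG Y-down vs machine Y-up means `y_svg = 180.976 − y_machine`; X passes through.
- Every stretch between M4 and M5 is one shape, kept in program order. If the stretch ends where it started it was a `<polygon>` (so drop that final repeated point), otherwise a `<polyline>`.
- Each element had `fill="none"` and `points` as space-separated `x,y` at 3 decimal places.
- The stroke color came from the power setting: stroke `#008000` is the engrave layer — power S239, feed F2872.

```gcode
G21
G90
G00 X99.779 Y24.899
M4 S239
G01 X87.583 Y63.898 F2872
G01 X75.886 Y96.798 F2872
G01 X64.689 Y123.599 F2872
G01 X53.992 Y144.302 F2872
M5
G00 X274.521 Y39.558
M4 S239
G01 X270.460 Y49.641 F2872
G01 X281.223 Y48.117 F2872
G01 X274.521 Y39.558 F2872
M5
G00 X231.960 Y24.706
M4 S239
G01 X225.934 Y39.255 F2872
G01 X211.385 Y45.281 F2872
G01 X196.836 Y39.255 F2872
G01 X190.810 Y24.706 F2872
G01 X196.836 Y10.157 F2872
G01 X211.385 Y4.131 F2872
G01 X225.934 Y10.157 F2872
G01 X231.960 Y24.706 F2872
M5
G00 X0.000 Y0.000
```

Machine Y-up, SVG Y-down with viewBox height 180.976, so y_svg = 180.976 − y_machine; X carries over. Every run uses S239, so all elements get stroke `#008000` (engrave).

Run 1: The run is open, so emit a `<polyline>` with points (Y-flipped): 99.779,156.077 87.583,117.078 75.886,84.178 64.689,57.377 53.992,36.674.

Run 2: The run returns to its start, so emit a `<polygon>` with points (Y-flipped): 274.521,141.418 270.460,131.335 281.223,132.859.

Run 3: The run returns to its start, so emit a `<polygon>` with points (Y-flipped): 231.960,156.270 225.934,141.721 211.385,135.695 196.836,141.721 190.810,156.270 196.836,170.819 211.385,176.845 225.934,170.819.

<svg xmlns="http://www.w3.org/2000/svg" width="362.509mm" height="180.976mm" viewBox="0 0 362.509 180.976">
  <polyline points="99.779,156.077 87.583,117.078 75.886,84.178 64.689,57.377 53.992,36.674" fill="none" stroke="#008000"/>
  <polygon points="274.521,141.418 270.460,131.335 281.223,132.859" fill="none" stroke="#008000"/>
  <polygon points="231.960,156.270 225.934,141.721 211.385,135.695 196.836,141.721 190.810,156.270 196.836,170.819 211.385,176.845 225.934,170.819" fill="none" stroke="#008000"/>
</svg>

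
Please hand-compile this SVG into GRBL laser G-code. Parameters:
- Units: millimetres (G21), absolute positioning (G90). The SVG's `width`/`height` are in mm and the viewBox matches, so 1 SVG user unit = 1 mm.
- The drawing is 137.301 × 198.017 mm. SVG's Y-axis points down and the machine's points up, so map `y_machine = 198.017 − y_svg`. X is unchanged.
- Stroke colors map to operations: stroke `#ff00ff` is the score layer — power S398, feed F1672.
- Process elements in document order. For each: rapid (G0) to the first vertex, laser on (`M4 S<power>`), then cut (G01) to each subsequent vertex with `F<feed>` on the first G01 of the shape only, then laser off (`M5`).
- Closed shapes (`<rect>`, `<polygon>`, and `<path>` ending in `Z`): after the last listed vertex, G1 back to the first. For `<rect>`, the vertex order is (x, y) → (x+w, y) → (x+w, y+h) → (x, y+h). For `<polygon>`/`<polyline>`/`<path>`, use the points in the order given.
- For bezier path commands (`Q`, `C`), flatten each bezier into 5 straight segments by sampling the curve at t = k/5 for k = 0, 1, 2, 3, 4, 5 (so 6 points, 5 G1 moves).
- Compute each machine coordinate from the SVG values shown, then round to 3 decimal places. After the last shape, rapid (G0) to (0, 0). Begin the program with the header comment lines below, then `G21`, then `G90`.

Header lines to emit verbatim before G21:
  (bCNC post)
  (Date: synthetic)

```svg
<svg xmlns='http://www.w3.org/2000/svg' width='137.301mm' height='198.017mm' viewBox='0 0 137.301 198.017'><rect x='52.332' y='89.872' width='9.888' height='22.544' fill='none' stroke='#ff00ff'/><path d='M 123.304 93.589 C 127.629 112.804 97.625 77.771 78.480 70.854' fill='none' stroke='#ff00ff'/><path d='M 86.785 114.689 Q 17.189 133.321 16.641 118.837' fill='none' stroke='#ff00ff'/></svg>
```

1 u = 1 mm; y_m = 198.017 − y.

[1] `<rect>` rectangle, #ff00ff→score S398 F1672: (52.332,108.145) → (62.220,108.145) → (62.220,85.601) → (52.332,85.601) → (52.332,108.145) (closed)

[2] `<path>` cubic bezier, #ff00ff→score S398 F1672: (123.304,104.428) → (122.141,98.750) → (114.908,102.138) → (103.774,110.638) → (90.909,120.298) → (78.480,127.163)

[3] `<path>` quadratic bezier, #ff00ff→score S398 F1672: (86.785,83.328) → (61.709,77.200) → (42.156,73.721) → (28.127,72.891) → (19.622,74.711) → (16.641,79.180)

(bCNC post)
(Date: synthetic)
G21
G90
G0 X52.332 Y108.145
M4 S398
G01 X62.220 Y108.145 F1672
G01 X62.220 Y85.601
G01 X52.332 Y85.601
G01 X52.332 Y108.145
M5
G0 X123.304 Y104.428
M4 S398
G01 X122.141 Y98.750 F1672
G01 X114.908 Y102.138
G01 X103.774 Y110.638
G01 X90.909 Y120.298
G01 X78.480 Y127.163
M5
G0 X86.785 Y83.328
M4 S398
G01 X61.709 Y77.200 F1672
G01 X42.156 Y73.721
G01 X28.127 Y72.891
G01 X19.622 Y74.711
G01 X16.641 Y79.180
M5
G0 X0.000 Y0.000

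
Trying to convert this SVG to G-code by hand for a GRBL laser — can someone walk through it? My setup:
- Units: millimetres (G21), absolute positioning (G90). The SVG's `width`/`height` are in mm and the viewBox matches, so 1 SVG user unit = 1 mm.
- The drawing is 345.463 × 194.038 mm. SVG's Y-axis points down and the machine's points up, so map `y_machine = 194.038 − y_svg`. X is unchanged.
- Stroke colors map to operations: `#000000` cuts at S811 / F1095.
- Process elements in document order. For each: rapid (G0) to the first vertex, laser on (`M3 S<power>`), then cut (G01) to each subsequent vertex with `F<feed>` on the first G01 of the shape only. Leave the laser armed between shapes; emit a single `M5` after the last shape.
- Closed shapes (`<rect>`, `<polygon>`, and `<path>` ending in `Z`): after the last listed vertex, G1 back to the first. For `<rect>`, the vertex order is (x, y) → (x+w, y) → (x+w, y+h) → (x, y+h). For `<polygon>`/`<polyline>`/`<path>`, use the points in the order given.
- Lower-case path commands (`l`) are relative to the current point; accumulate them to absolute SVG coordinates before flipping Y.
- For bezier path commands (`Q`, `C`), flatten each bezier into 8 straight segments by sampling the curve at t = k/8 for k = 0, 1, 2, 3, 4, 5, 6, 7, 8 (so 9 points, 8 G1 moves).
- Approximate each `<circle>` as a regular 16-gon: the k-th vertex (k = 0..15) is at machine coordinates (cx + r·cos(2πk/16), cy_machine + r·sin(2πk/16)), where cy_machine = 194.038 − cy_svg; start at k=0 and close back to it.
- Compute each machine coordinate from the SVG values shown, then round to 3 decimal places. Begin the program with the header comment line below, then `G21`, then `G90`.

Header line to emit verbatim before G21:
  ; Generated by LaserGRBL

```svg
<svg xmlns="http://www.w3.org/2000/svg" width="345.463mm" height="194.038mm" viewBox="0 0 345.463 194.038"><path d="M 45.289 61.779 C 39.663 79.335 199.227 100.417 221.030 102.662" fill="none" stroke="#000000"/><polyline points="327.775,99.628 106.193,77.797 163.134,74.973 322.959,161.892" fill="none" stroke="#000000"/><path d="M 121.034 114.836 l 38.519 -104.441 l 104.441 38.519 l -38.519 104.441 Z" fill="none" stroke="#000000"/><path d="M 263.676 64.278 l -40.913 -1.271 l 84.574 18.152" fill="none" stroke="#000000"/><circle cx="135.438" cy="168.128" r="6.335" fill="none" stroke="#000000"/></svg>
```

; Generated by LaserGRBL
G21
G90
G0 X45.289 Y132.259
M3 S811
G01 X50.331 Y125.554 F1095
G01 X67.309 Y118.780
G01 X92.673 Y112.200
G01 X122.874 Y106.076
G01 X154.360 Y100.669
G01 X183.581 Y96.242
G01 X206.988 Y93.057
G01 X221.030 Y91.376
G0 X327.775 Y94.410
M3 S811
G01 X106.193 Y116.241 F1095
G01 X163.134 Y119.065
G01 X322.959 Y32.146
G0 X121.034 Y79.202
M3 S811
G01 X159.553 Y183.643 F1095
G01 X263.994 Y145.124
G01 X225.475 Y40.683
G01 X121.034 Y79.202
G0 X263.676 Y129.760
M3 S811
G01 X222.763 Y131.031 F1095
G01 X307.337 Y112.879
G0 X141.773 Y25.910
M3 S811
G01 X141.291 Y28.334 F1095
G01 X139.918 Y30.390
G01 X137.862 Y31.763
G01 X135.438 Y32.245
G01 X133.014 Y31.763
G01 X130.958 Y30.390
G01 X129.585 Y28.334
G01 X129.103 Y25.910
G01 X129.585 Y23.486
G01 X130.958 Y21.430
G01 X133.014 Y20.057
G01 X135.438 Y19.575
G01 X137.862 Y20.057
G01 X139.918 Y21.430
G01 X141.291 Y23.486
G01 X141.773 Y25.910
M5

viewBox `0 0 345.463 194.038` with mm width/height → 1 unit = 1 mm. Flip: y_m = 194.038 − y_svg.

**Shape 1** — `<path>` cubic bezier, stroke `#000000` → cut (S811, F1095). Control points (SVG): P0=(45.289,61.779), P1=(39.663,79.335), P2=(199.227,100.417), P3=(221.030,102.662); sampled at t=k/8. Machine vertices: (45.289,132.259) → (50.331,125.554) → (67.309,118.780) → (92.673,112.200) → (122.874,106.076) → (154.360,100.669) → (183.581,96.242) → (206.988,93.057) → (221.030,91.376). Open path.

**Shape 2** — `<polyline>` open polyline, stroke `#000000` → cut (S811, F1095). Machine vertices: (327.775,94.410) → (106.193,116.241) → (163.134,119.065) → (322.959,32.146). Open path.

**Shape 3** — `<path>` regular polygon, stroke `#000000` → cut (S811, F1095). Machine vertices: (121.034,79.202) → (159.553,183.643) → (263.994,145.124) → (225.475,40.683) → (121.034,79.202). Closed: final G1 returns to the first vertex.

**Shape 4** — `<path>` open polyline, stroke `#000000` → cut (S811, F1095). Machine vertices: (263.676,129.760) → (222.763,131.031) → (307.337,112.879). Open path.

**Shape 5** — `<circle>` circle, stroke `#000000` → cut (S811, F1095). Machine vertices: (141.773,25.910) → (141.291,28.334) → (139.918,30.390) → (137.862,31.763) → (135.438,32.245) → (133.014,31.763) → (130.958,30.390) → (129.585,28.334) → (129.103,25.910) → (129.585,23.486) → (130.958,21.430) → (133.014,20.057) → (135.438,19.575) → (137.862,20.057) → (139.918,21.430) → (141.291,23.486) → (141.773,25.910). Closed: final G1 returns to the first vertex.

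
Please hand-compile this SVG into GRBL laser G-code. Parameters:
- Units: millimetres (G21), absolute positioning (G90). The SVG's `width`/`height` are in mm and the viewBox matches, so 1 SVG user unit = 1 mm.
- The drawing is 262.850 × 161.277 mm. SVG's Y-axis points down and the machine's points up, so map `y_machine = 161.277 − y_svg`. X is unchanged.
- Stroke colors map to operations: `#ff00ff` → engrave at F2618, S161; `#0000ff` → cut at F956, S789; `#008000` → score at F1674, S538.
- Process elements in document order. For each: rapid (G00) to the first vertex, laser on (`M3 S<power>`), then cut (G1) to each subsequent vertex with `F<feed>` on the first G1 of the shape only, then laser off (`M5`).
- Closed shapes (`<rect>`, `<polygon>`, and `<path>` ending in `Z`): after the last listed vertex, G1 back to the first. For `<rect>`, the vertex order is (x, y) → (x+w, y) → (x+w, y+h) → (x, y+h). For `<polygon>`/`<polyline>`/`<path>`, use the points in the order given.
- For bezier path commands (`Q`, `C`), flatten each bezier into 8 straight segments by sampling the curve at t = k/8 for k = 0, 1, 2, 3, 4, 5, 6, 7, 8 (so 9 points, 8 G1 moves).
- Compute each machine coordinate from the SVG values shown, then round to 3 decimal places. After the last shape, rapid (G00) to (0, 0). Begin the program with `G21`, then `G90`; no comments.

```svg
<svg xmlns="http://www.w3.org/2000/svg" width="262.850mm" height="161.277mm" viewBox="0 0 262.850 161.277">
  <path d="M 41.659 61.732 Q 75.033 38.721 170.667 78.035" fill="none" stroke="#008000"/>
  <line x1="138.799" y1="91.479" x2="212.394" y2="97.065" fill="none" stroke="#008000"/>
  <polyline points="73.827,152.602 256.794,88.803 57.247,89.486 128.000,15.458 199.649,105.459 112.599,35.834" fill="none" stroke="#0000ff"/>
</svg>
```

1 u = 1 mm; y_m = 161.277 − y.

[1] `<path>` quadratic bezier, #008000→score S538 F1674: (41.659,99.545) → (50.975,104.324) → (62.237,107.155) → (75.445,108.039) → (90.598,106.975) → (107.697,103.963) → (126.741,99.004) → (147.731,92.097) → (170.667,83.242)

[2] `<line>` line segment, #008000→score S538 F1674: (138.799,69.798) → (212.394,64.212)

[3] `<polyline>` open polyline, #0000ff→cut S789 F956: (73.827,8.675) → (256.794,72.474) → (57.247,71.791) → (128.000,145.819) → (199.649,55.818) → (112.599,125.443)

G21
G90
G00 X41.659 Y99.545
M3 S538
G1 X50.975 Y104.324 F1674
G1 X62.237 Y107.155
G1 X75.445 Y108.039
G1 X90.598 Y106.975
G1 X107.697 Y103.963
G1 X126.741 Y99.004
G1 X147.731 Y92.097
G1 X170.667 Y83.242
M5
G00 X138.799 Y69.798
M3 S538
G1 X212.394 Y64.212 F1674
M5
G00 X73.827 Y8.675
M3 S789
G1 X256.794 Y72.474 F956
G1 X57.247 Y71.791
G1 X128.000 Y145.819
G1 X199.649 Y55.818
G1 X112.599 Y125.443
M5
G00 X0.000 Y0.000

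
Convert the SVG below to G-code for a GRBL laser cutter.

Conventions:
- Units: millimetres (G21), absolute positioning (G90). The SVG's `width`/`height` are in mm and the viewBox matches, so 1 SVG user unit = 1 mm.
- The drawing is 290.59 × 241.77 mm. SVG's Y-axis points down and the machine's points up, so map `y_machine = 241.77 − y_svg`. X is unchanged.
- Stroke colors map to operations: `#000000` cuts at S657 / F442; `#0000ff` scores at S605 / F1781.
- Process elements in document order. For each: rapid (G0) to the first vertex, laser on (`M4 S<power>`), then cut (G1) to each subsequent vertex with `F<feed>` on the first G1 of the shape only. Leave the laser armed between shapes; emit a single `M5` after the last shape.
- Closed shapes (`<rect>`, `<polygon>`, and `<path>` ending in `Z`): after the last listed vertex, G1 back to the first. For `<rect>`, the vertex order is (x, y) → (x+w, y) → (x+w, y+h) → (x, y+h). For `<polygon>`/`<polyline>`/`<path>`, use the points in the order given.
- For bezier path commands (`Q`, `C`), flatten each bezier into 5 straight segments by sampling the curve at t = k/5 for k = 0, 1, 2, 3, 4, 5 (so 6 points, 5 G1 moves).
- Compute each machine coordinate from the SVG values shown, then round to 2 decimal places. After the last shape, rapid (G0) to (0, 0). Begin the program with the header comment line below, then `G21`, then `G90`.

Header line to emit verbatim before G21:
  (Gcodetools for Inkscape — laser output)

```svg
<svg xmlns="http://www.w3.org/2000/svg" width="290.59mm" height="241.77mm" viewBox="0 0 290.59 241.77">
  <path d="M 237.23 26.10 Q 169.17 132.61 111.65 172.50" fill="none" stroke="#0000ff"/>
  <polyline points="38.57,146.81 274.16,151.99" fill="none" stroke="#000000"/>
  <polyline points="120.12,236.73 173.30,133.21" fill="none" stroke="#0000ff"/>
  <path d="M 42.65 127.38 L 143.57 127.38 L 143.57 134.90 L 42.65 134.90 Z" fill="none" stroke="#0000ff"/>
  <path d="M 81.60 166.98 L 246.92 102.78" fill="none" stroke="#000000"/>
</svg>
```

(Gcodetools for Inkscape — laser output)
G21
G90
G0 X237.23 Y215.67
M4 S605
G1 X210.43 Y175.73 F1781
G1 X184.47 Y141.12
G1 X159.35 Y111.84
G1 X135.08 Y87.89
G1 X111.65 Y69.27
G0 X38.57 Y94.96
M4 S657
G1 X274.16 Y89.78 F442
G0 X120.12 Y5.04
M4 S605
G1 X173.30 Y108.56 F1781
G0 X42.65 Y114.39
M4 S605
G1 X143.57 Y114.39 F1781
G1 X143.57 Y106.87
G1 X42.65 Y106.87
G1 X42.65 Y114.39
G0 X81.60 Y74.79
M4 S657
G1 X246.92 Y138.99 F442
M5
G0 X0.00 Y0.00

viewBox `0 0 290.59 241.77` with mm width/height → 1 unit = 1 mm. Flip: y_m = 241.77 − y_svg.

**Shape 1** — `<path>` quadratic bezier, stroke `#0000ff` → score (S605, F1781). Control points (SVG): P0=(237.23,26.10), P1=(169.17,132.61), P2=(111.65,172.50); sampled at t=k/5. Machine vertices: (237.23,215.67) → (210.43,175.73) → (184.47,141.12) → (159.35,111.84) → (135.08,87.89) → (111.65,69.27). Open path.

**Shape 2** — `<polyline>` line segment, stroke `#000000` → cut (S657, F442). Machine vertices: (38.57,94.96) → (274.16,89.78). Open path.

**Shape 3** — `<polyline>` line segment, stroke `#0000ff` → score (S605, F1781). Machine vertices: (120.12,5.04) → (173.30,108.56). Open path.

**Shape 4** — `<path>` rectangle, stroke `#0000ff` → score (S605, F1781). Machine vertices: (42.65,114.39) → (143.57,114.39) → (143.57,106.87) → (42.65,106.87) → (42.65,114.39). Closed: final G1 returns to the first vertex.

**Shape 5** — `<path>` line segment, stroke `#000000` → cut (S657, F442). Machine vertices: (81.60,74.79) → (246.92,138.99). Open path.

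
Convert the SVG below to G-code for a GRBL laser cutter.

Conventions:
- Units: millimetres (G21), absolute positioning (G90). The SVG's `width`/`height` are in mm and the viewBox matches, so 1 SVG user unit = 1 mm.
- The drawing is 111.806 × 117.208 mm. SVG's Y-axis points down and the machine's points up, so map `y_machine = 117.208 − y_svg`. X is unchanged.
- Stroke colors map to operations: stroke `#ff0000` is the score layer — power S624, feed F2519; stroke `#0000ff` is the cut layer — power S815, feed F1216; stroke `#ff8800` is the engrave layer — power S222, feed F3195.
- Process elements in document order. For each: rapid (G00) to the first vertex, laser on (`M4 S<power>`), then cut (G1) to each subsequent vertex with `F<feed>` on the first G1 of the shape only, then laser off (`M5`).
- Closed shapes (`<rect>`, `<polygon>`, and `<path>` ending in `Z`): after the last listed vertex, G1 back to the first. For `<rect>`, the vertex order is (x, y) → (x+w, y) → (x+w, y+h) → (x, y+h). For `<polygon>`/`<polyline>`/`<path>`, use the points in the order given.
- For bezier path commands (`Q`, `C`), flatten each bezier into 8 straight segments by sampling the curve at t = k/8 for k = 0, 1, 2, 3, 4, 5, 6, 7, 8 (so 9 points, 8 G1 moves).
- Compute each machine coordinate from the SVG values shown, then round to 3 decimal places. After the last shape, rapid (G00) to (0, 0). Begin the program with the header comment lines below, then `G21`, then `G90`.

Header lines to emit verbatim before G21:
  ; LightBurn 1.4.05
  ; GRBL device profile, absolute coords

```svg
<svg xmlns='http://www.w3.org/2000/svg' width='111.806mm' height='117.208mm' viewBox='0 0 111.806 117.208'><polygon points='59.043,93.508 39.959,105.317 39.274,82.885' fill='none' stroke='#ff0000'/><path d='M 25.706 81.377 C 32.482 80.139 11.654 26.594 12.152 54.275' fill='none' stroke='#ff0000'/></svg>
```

Since the viewBox matches the mm dimensions, user units are millimetres directly. The only transform is the Y-flip y_m = 117.208 − y_svg.

Shape 1 is a regular polygon drawn with `<polygon>`. Its stroke #ff0000 means score at S624, F2519. After flipping Y the toolpath is (59.043,23.700) → (39.959,11.891) → (39.274,34.323) → (59.043,23.700), returning to the start.

Shape 2 is a cubic bezier drawn with `<path>`. Its stroke #ff0000 means score at S624, F2519. After flipping Y the toolpath is (25.706,35.831) → (27.049,38.486) → (26.377,44.481) → (24.264,52.249) → (21.283,60.227) → (18.008,66.849) → (15.013,70.550) → (12.869,69.767) → (12.152,62.933).

; LightBurn 1.4.05
; GRBL device profile, absolute coords
G21
G90
G00 X59.043 Y23.700
M4 S624
G1 X39.959 Y11.891 F2519
G1 X39.274 Y34.323
G1 X59.043 Y23.700
M5
G00 X25.706 Y35.831
M4 S624
G1 X27.049 Y38.486 F2519
G1 X26.377 Y44.481
G1 X24.264 Y52.249
G1 X21.283 Y60.227
G1 X18.008 Y66.849
G1 X15.013 Y70.550
G1 X12.869 Y69.767
G1 X12.152 Y62.933
M5
G00 X0.000 Y0.000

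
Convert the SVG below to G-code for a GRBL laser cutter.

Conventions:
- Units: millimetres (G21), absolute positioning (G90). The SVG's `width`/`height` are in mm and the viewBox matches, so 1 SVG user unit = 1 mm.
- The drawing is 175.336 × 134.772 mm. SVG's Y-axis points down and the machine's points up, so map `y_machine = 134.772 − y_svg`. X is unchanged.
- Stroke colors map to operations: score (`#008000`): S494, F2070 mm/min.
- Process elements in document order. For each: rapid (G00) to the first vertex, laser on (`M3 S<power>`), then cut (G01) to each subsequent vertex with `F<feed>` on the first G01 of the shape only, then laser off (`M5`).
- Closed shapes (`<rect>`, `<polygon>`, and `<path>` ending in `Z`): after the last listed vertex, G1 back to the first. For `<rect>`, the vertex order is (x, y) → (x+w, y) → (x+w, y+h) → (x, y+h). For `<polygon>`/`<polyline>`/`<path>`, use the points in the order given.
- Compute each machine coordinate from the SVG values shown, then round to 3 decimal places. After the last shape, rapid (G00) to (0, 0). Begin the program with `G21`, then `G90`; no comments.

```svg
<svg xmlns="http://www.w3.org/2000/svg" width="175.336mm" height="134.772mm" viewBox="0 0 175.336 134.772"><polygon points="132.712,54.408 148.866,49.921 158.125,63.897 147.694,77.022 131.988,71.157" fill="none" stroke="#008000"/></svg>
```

viewBox `0 0 175.336 134.772` with mm width/height → 1 unit = 1 mm. Flip: y_m = 134.772 − y_svg.

**Shape 1** — `<polygon>` regular polygon, stroke `#008000` → score (S494, F2070). Machine vertices: (132.712,80.364) → (148.866,84.851) → (158.125,70.875) → (147.694,57.750) → (131.988,63.615) → (132.712,80.364). Closed: final G1 returns to the first vertex.

G21
G90
G00 X132.712 Y80.364
M3 S494
G01 X148.866 Y84.851 F2070
G01 X158.125 Y70.875
G01 X147.694 Y57.750
G01 X131.988 Y63.615
G01 X132.712 Y80.364
M5
G00 X0.000 Y0.000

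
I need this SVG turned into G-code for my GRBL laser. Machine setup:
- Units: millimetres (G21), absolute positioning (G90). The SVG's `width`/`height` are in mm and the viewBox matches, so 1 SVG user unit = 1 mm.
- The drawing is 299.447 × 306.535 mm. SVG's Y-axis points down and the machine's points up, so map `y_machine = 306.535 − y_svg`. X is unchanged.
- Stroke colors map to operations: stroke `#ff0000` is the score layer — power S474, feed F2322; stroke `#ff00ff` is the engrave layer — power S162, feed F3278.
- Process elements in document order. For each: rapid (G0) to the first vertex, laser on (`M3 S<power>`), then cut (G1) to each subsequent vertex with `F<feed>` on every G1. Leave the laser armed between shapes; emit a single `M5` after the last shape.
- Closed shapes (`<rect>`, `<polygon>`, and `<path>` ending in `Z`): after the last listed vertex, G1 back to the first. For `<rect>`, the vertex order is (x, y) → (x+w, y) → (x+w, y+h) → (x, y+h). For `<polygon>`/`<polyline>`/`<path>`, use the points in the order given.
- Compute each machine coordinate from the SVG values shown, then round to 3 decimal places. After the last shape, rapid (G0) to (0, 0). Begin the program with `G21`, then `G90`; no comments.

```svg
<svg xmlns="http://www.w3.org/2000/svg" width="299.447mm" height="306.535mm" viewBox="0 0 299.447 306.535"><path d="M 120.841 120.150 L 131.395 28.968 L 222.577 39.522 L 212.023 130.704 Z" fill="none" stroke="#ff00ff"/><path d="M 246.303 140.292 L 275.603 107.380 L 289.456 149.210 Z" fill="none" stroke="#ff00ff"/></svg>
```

G21
G90
G0 X120.841 Y186.385
M3 S162
G1 X131.395 Y277.567 F3278
G1 X222.577 Y267.013 F3278
G1 X212.023 Y175.831 F3278
G1 X120.841 Y186.385 F3278
G0 X246.303 Y166.243
M3 S162
G1 X275.603 Y199.155 F3278
G1 X289.456 Y157.325 F3278
G1 X246.303 Y166.243 F3278
M5
G0 X0.000 Y0.000

Since the viewBox matches the mm dimensions, user units are millimetres directly. The only transform is the Y-flip y_m = 306.535 − y_svg.

Shape 1 is a regular polygon drawn with `<path>`. Its stroke #ff00ff means engrave at S162, F3278. After flipping Y the toolpath is (120.841,186.385) → (131.395,277.567) → (222.577,267.013) → (212.023,175.831) → (120.841,186.385), returning to the start.

Shape 2 is a regular polygon drawn with `<path>`. Its stroke #ff00ff means engrave at S162, F3278. After flipping Y the toolpath is (246.303,166.243) → (275.603,199.155) → (289.456,157.325) → (246.303,166.243), returning to the start.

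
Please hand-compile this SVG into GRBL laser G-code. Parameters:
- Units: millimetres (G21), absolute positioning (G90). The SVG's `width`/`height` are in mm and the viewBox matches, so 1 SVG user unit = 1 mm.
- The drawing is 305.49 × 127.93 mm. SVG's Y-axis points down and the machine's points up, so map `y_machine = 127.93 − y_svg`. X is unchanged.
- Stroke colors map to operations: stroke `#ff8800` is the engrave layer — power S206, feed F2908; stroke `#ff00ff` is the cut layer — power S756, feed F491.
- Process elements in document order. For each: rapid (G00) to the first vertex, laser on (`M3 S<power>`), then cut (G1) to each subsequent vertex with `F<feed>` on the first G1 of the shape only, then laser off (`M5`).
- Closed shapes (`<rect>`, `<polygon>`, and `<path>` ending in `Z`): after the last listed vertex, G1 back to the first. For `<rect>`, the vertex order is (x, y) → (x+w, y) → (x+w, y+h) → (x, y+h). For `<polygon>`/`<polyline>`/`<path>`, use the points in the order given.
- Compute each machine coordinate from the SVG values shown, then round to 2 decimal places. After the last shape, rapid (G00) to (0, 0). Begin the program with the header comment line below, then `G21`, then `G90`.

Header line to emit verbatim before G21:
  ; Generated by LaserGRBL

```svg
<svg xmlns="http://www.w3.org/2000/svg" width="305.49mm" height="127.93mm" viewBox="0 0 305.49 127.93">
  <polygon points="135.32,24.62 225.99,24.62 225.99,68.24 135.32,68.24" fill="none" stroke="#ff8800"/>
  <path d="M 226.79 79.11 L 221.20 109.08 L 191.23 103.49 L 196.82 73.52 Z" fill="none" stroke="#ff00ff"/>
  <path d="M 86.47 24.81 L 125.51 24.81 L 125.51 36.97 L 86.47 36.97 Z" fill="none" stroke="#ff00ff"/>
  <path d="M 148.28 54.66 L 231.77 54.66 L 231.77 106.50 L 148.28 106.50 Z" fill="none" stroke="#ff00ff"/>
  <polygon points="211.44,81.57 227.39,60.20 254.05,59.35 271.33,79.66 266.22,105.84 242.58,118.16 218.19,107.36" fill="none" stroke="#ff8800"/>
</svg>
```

1 u = 1 mm; y_m = 127.93 − y.

[1] `<polygon>` rectangle, #ff8800→engrave S206 F2908: (135.32,103.31) → (225.99,103.31) → (225.99,59.69) → (135.32,59.69) → (135.32,103.31) (closed)

[2] `<path>` regular polygon, #ff00ff→cut S756 F491: (226.79,48.82) → (221.20,18.85) → (191.23,24.44) → (196.82,54.41) → (226.79,48.82) (closed)

[3] `<path>` rectangle, #ff00ff→cut S756 F491: (86.47,103.12) → (125.51,103.12) → (125.51,90.96) → (86.47,90.96) → (86.47,103.12) (closed)

[4] `<path>` rectangle, #ff00ff→cut S756 F491: (148.28,73.27) → (231.77,73.27) → (231.77,21.43) → (148.28,21.43) → (148.28,73.27) (closed)

[5] `<polygon>` regular polygon, #ff8800→engrave S206 F2908: (211.44,46.36) → (227.39,67.73) → (254.05,68.58) → (271.33,48.27) → (266.22,22.09) → (242.58,9.77) → (218.19,20.57) → (211.44,46.36) (closed)

; Generated by LaserGRBL
G21
G90
G00 X135.32 Y103.31
M3 S206
G1 X225.99 Y103.31 F2908
G1 X225.99 Y59.69
G1 X135.32 Y59.69
G1 X135.32 Y103.31
M5
G00 X226.79 Y48.82
M3 S756
G1 X221.20 Y18.85 F491
G1 X191.23 Y24.44
G1 X196.82 Y54.41
G1 X226.79 Y48.82
M5
G00 X86.47 Y103.12
M3 S756
G1 X125.51 Y103.12 F491
G1 X125.51 Y90.96
G1 X86.47 Y90.96
G1 X86.47 Y103.12
M5
G00 X148.28 Y73.27
M3 S756
G1 X231.77 Y73.27 F491
G1 X231.77 Y21.43
G1 X148.28 Y21.43
G1 X148.28 Y73.27
M5
G00 X211.44 Y46.36
M3 S206
G1 X227.39 Y67.73 F2908
G1 X254.05 Y68.58
G1 X271.33 Y48.27
G1 X266.22 Y22.09
G1 X242.58 Y9.77
G1 X218.19 Y20.57
G1 X211.44 Y46.36
M5
G00 X0.00 Y0.00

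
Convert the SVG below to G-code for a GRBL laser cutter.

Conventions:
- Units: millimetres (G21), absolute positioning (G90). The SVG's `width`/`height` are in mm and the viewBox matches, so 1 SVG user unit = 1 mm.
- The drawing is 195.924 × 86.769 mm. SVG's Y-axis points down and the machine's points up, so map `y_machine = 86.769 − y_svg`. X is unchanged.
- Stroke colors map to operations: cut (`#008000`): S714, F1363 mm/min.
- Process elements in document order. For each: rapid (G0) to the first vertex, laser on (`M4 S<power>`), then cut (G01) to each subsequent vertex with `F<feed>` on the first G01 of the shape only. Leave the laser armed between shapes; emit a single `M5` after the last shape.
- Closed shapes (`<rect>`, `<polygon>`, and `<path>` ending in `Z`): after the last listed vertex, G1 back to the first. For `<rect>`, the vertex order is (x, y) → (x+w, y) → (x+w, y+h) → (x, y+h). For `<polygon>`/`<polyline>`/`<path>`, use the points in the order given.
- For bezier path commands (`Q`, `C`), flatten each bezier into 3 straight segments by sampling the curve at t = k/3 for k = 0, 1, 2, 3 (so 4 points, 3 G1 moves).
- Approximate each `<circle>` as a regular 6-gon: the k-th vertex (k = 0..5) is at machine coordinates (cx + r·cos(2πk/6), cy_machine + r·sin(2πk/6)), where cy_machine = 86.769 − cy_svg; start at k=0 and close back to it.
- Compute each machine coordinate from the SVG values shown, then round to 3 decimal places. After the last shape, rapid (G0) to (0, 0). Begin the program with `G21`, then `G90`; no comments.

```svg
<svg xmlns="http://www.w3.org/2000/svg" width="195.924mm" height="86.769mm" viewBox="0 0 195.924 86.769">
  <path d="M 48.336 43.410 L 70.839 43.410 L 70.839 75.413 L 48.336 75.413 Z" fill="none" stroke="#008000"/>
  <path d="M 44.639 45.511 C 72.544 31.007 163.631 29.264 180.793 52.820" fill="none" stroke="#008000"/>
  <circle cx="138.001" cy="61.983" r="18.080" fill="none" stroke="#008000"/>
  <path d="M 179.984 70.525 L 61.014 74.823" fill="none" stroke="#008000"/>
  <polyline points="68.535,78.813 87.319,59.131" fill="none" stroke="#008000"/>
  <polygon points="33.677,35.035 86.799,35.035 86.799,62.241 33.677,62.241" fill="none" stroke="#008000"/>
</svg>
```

G21
G90
G0 X48.336 Y43.359
M4 S714
G01 X70.839 Y43.359 F1363
G01 X70.839 Y11.356
G01 X48.336 Y11.356
G01 X48.336 Y43.359
G0 X44.639 Y41.258
M4 S714
G01 X88.527 Y51.044 F1363
G01 X144.067 Y49.536
G01 X180.793 Y33.949
G0 X156.081 Y24.786
M4 S714
G01 X147.041 Y40.444 F1363
G01 X128.961 Y40.444
G01 X119.921 Y24.786
G01 X128.961 Y9.128
G01 X147.041 Y9.128
G01 X156.081 Y24.786
G0 X179.984 Y16.244
M4 S714
G01 X61.014 Y11.946 F1363
G0 X68.535 Y7.956
M4 S714
G01 X87.319 Y27.638 F1363
G0 X33.677 Y51.734
M4 S714
G01 X86.799 Y51.734 F1363
G01 X86.799 Y24.528
G01 X33.677 Y24.528
G01 X33.677 Y51.734
M5
G0 X0.000 Y0.000

Since the viewBox matches the mm dimensions, user units are millimetres directly. The only transform is the Y-flip y_m = 86.769 − y_svg.

Shape 1 is a rectangle drawn with `<path>`. Its stroke #008000 means cut at S714, F1363. After flipping Y the toolpath is (48.336,43.359) → (70.839,43.359) → (70.839,11.356) → (48.336,11.356) → (48.336,43.359), returning to the start.

Shape 2 is a cubic bezier drawn with `<path>`. Its stroke #008000 means cut at S714, F1363. After flipping Y the toolpath is (44.639,41.258) → (88.527,51.044) → (144.067,49.536) → (180.793,33.949).

Shape 3 is a circle drawn with `<circle>`. Its stroke #008000 means cut at S714, F1363. After flipping Y the toolpath is (156.081,24.786) → (147.041,40.444) → (128.961,40.444) → (119.921,24.786) → (128.961,9.128) → (147.041,9.128) → (156.081,24.786), returning to the start.

Shape 4 is a line segment drawn with `<path>`. Its stroke #008000 means cut at S714, F1363. After flipping Y the toolpath is (179.984,16.244) → (61.014,11.946).

Shape 5 is a line segment drawn with `<polyline>`. Its stroke #008000 means cut at S714, F1363. After flipping Y the toolpath is (68.535,7.956) → (87.319,27.638).

Shape 6 is a rectangle drawn with `<polygon>`. Its stroke #008000 means cut at S714, F1363. After flipping Y the toolpath is (33.677,51.734) → (86.799,51.734) → (86.799,24.528) → (33.677,24.528) → (33.677,51.734), returning to the start.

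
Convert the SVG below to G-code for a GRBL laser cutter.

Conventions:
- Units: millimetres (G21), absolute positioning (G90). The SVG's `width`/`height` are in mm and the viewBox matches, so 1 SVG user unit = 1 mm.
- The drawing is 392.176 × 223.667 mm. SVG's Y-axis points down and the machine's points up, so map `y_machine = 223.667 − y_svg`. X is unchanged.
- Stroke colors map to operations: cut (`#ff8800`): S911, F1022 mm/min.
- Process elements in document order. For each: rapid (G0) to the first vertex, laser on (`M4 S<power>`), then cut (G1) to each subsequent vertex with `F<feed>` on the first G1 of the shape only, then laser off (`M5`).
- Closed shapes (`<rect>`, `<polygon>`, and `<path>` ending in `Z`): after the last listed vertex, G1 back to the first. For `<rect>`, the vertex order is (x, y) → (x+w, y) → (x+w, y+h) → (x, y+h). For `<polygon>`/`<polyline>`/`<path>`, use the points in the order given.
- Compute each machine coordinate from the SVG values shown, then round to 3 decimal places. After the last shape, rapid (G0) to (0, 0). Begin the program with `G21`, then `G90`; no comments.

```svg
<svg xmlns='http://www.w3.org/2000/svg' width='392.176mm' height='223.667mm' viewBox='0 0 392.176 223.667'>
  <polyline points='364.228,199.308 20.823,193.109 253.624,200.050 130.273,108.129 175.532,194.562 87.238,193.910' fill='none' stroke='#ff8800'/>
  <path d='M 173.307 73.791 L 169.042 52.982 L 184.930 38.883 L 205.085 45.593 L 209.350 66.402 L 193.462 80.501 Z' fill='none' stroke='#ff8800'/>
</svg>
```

viewBox `0 0 392.176 223.667` with mm width/height → 1 unit = 1 mm. Flip: y_m = 223.667 − y_svg.

**Shape 1** — `<polyline>` open polyline, stroke `#ff8800` → cut (S911, F1022). Machine vertices: (364.228,24.359) → (20.823,30.558) → (253.624,23.617) → (130.273,115.538) → (175.532,29.105) → (87.238,29.757). Open path.

**Shape 2** — `<path>` regular polygon, stroke `#ff8800` → cut (S911, F1022). Machine vertices: (173.307,149.876) → (169.042,170.685) → (184.930,184.784) → (205.085,178.074) → (209.350,157.265) → (193.462,143.166) → (173.307,149.876). Closed: final G1 returns to the first vertex.

G21
G90
G0 X364.228 Y24.359
M4 S911
G1 X20.823 Y30.558 F1022
G1 X253.624 Y23.617
G1 X130.273 Y115.538
G1 X175.532 Y29.105
G1 X87.238 Y29.757
M5
G0 X173.307 Y149.876
M4 S911
G1 X169.042 Y170.685 F1022
G1 X184.930 Y184.784
G1 X205.085 Y178.074
G1 X209.350 Y157.265
G1 X193.462 Y143.166
G1 X173.307 Y149.876
M5
G0 X0.000 Y0.000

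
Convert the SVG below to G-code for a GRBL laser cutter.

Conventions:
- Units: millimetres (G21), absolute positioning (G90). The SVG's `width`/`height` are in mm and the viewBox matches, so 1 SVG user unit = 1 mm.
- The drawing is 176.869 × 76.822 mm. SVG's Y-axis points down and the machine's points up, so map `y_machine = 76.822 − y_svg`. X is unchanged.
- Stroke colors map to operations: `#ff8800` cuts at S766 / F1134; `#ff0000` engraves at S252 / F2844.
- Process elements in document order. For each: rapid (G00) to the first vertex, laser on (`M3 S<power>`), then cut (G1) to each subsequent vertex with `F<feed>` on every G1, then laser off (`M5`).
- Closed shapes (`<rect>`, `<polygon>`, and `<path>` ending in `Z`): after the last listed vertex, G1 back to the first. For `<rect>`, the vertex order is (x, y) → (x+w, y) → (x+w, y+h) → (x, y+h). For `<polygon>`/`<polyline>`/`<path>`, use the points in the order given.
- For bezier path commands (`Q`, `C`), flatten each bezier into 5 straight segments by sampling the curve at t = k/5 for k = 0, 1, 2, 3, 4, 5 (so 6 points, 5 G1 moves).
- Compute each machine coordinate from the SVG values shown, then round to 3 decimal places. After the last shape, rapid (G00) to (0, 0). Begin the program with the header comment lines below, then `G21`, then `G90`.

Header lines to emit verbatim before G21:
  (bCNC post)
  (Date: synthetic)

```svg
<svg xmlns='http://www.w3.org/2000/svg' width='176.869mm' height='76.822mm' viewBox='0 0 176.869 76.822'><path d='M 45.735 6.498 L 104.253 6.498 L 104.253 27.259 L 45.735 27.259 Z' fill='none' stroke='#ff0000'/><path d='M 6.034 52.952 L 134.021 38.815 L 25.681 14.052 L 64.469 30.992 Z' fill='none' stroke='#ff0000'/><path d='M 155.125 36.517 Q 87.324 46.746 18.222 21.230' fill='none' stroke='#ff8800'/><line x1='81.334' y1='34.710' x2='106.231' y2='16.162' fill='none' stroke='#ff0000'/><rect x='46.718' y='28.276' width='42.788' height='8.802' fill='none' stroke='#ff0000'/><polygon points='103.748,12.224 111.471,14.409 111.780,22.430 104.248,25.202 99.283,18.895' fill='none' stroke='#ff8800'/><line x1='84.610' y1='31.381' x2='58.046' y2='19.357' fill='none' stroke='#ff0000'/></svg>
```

1 u = 1 mm; y_m = 76.822 − y.

[1] `<path>` rectangle, #ff0000→engrave S252 F2844: (45.735,70.324) → (104.253,70.324) → (104.253,49.563) → (45.735,49.563) → (45.735,70.324) (closed)

[2] `<path>` closed polygon, #ff0000→engrave S252 F2844: (6.034,23.870) → (134.021,38.007) → (25.681,62.770) → (64.469,45.830) → (6.034,23.870) (closed)

[3] `<path>` quadratic bezier, #ff8800→cut S766 F1134: (155.125,40.305) → (127.953,37.643) → (100.676,37.841) → (73.295,40.898) → (45.811,46.815) → (18.222,55.592)

[4] `<line>` line segment, #ff0000→engrave S252 F2844: (81.334,42.112) → (106.231,60.660)

[5] `<rect>` rectangle, #ff0000→engrave S252 F2844: (46.718,48.546) → (89.506,48.546) → (89.506,39.744) → (46.718,39.744) → (46.718,48.546) (closed)

[6] `<polygon>` regular polygon, #ff8800→cut S766 F1134: (103.748,64.598) → (111.471,62.413) → (111.780,54.392) → (104.248,51.620) → (99.283,57.927) → (103.748,64.598) (closed)

[7] `<line>` line segment, #ff0000→engrave S252 F2844: (84.610,45.441) → (58.046,57.465)

(bCNC post)
(Date: synthetic)
G21
G90
G00 X45.735 Y70.324
M3 S252
G1 X104.253 Y70.324 F2844
G1 X104.253 Y49.563 F2844
G1 X45.735 Y49.563 F2844
G1 X45.735 Y70.324 F2844
M5
G00 X6.034 Y23.870
M3 S252
G1 X134.021 Y38.007 F2844
G1 X25.681 Y62.770 F2844
G1 X64.469 Y45.830 F2844
G1 X6.034 Y23.870 F2844
M5
G00 X155.125 Y40.305
M3 S766
G1 X127.953 Y37.643 F1134
G1 X100.676 Y37.841 F1134
G1 X73.295 Y40.898 F1134
G1 X45.811 Y46.815 F1134
G1 X18.222 Y55.592 F1134
M5
G00 X81.334 Y42.112
M3 S252
G1 X106.231 Y60.660 F2844
M5
G00 X46.718 Y48.546
M3 S252
G1 X89.506 Y48.546 F2844
G1 X89.506 Y39.744 F2844
G1 X46.718 Y39.744 F2844
G1 X46.718 Y48.546 F2844
M5
G00 X103.748 Y64.598
M3 S766
G1 X111.471 Y62.413 F1134
G1 X111.780 Y54.392 F1134
G1 X104.248 Y51.620 F1134
G1 X99.283 Y57.927 F1134
G1 X103.748 Y64.598 F1134
M5
G00 X84.610 Y45.441
M3 S252
G1 X58.046 Y57.465 F2844
M5
G00 X0.000 Y0.000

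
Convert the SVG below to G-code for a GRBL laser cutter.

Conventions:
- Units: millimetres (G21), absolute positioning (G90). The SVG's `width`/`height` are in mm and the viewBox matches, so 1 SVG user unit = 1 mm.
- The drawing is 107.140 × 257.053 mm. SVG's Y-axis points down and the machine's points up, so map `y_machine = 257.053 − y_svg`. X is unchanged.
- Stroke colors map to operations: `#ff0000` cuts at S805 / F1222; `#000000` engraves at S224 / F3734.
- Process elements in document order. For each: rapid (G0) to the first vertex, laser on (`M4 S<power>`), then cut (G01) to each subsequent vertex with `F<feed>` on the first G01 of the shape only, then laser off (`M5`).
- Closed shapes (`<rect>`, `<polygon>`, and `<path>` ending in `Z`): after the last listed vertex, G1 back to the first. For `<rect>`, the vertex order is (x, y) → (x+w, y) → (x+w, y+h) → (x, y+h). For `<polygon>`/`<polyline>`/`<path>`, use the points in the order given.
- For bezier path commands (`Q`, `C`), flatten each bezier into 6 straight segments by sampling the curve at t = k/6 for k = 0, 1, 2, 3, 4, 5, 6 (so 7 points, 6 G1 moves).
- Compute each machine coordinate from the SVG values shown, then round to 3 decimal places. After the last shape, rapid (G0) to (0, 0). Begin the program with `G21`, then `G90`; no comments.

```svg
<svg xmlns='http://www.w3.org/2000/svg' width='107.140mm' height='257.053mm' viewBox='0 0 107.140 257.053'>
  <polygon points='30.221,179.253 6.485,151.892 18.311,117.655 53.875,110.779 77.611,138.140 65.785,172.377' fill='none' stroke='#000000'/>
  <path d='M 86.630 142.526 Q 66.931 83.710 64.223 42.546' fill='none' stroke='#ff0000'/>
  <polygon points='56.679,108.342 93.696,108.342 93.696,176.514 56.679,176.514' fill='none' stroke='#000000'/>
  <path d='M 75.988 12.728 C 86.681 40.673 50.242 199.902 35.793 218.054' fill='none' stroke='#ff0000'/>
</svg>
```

G21
G90
G0 X30.221 Y77.800
M4 S224
G01 X6.485 Y105.161 F3734
G01 X18.311 Y139.398
G01 X53.875 Y146.274
G01 X77.611 Y118.913
G01 X65.785 Y84.676
G01 X30.221 Y77.800
M5
G0 X86.630 Y114.527
M4 S805
G01 X80.536 Y133.642 F1222
G01 X75.385 Y151.776
G01 X71.179 Y168.930
G01 X67.916 Y185.103
G01 X65.598 Y200.295
G01 X64.223 Y214.507
M5
G0 X56.679 Y148.711
M4 S224
G01 X93.696 Y148.711 F3734
G01 X93.696 Y80.539
G01 X56.679 Y80.539
G01 X56.679 Y148.711
M5
G0 X75.988 Y244.325
M4 S805
G01 X77.727 Y220.673 F1222
G01 X73.530 Y182.706
G01 X65.319 Y137.990
G01 X55.012 Y94.089
G01 X44.530 Y58.570
G01 X35.793 Y38.999
M5
G0 X0.000 Y0.000

Since the viewBox matches the mm dimensions, user units are millimetres directly. The only transform is the Y-flip y_m = 257.053 − y_svg.

Shape 1 is a regular polygon drawn with `<polygon>`. Its stroke #000000 means engrave at S224, F3734. After flipping Y the toolpath is (30.221,77.800) → (6.485,105.161) → (18.311,139.398) → (53.875,146.274) → (77.611,118.913) → (65.785,84.676) → (30.221,77.800), returning to the start.

Shape 2 is a quadratic bezier drawn with `<path>`. Its stroke #ff0000 means cut at S805, F1222. After flipping Y the toolpath is (86.630,114.527) → (80.536,133.642) → (75.385,151.776) → (71.179,168.930) → (67.916,185.103) → (65.598,200.295) → (64.223,214.507).

Shape 3 is a rectangle drawn with `<polygon>`. Its stroke #000000 means engrave at S224, F3734. After flipping Y the toolpath is (56.679,148.711) → (93.696,148.711) → (93.696,80.539) → (56.679,80.539) → (56.679,148.711), returning to the start.

Shape 4 is a cubic bezier drawn with `<path>`. Its stroke #ff0000 means cut at S805, F1222. After flipping Y the toolpath is (75.988,244.325) → (77.727,220.673) → (73.530,182.706) → (65.319,137.990) → (55.012,94.089) → (44.530,58.570) → (35.793,38.999).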